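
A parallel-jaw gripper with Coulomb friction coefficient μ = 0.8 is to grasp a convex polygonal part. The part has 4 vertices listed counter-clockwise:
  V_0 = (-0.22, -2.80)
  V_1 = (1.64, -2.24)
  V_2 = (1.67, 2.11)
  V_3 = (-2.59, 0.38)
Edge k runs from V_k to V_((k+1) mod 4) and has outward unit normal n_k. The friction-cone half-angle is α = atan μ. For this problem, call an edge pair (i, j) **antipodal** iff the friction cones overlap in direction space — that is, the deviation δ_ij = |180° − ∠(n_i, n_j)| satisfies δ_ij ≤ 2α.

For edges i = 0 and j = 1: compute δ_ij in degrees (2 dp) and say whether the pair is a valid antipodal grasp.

δ = 107.15°, invalid

α = atan 0.8 = 38.66°;  2α = 77.32°
edge 0: e_0 = (+1.86, +0.56);  n_0 = (+0.2883, -0.9575)
edge 1: e_1 = (+0.03, +4.35);  n_1 = (+1.0000, -0.0069)
∠(n_0, n_1) = 72.85°
δ = |180° − 72.85°| = 107.15°
107.15° > 2α = 77.32°  →  invalid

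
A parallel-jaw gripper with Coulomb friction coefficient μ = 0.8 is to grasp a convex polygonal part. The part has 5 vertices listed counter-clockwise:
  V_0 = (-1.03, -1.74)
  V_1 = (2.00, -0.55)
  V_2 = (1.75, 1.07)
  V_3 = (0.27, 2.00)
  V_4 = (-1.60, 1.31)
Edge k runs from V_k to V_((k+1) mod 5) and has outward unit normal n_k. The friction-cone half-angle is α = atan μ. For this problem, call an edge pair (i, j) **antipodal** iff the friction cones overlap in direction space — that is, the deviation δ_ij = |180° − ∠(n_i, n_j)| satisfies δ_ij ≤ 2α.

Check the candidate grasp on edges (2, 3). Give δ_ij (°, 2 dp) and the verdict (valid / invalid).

δ = 127.60°, invalid

α = atan 0.8 = 38.66°;  2α = 77.32°
edge 2: e_2 = (-1.48, +0.93);  n_2 = (+0.5321, +0.8467)
edge 3: e_3 = (-1.87, -0.69);  n_3 = (-0.3462, +0.9382)
∠(n_2, n_3) = 52.40°
δ = |180° − 52.40°| = 127.60°
127.60° > 2α = 77.32°  →  invalid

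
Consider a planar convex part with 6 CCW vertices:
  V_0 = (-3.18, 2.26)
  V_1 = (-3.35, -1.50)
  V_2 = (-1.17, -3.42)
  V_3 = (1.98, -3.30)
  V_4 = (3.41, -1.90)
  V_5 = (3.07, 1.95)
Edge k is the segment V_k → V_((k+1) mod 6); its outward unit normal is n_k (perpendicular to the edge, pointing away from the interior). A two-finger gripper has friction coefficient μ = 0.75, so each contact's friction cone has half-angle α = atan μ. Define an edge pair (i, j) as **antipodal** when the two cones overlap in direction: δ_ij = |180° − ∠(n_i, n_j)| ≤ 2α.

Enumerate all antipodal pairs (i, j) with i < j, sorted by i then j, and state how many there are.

count = 6; pairs: (0,3), (0,4), (1,4), (1,5), (2,5), (3,5)

α = atan 0.75 = 36.87°;  2α = 73.74°
n_0 = (-0.9990, +0.0452)
n_1 = (-0.6609, -0.7504)
n_2 = (+0.0381, -0.9993)
n_3 = (+0.6996, -0.7146)
n_4 = (+0.9961, +0.0880)
n_5 = (+0.0495, +0.9988)
  (0,1): δ = 128.78°  ·
  (0,2): δ = 85.23°  ·
  (0,3): δ = 43.02°  ✓
  (0,4): δ = 7.64°  ✓
  (0,5): δ = 89.75°  ·
  (1,2): δ = 136.45°  ·
  (1,3): δ = 94.24°  ·
  (1,4): δ = 43.58°  ✓
  (1,5): δ = 38.53°  ✓
  (2,3): δ = 137.79°  ·
  (2,4): δ = 87.13°  ·
  (2,5): δ = 5.02°  ✓
  (3,4): δ = 129.35°  ·
  (3,5): δ = 47.23°  ✓
  (4,5): δ = 97.89°  ·
antipodal pairs: 6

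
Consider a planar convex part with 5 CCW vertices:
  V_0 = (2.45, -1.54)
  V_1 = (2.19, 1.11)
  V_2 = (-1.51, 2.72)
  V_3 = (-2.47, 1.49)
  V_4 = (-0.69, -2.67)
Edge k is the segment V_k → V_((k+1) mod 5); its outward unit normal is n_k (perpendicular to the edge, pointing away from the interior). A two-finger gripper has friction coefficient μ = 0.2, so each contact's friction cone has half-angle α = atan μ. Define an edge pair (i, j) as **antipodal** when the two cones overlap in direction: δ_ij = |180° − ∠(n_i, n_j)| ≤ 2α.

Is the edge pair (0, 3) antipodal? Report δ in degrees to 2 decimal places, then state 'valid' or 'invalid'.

δ = 17.56°, valid

α = atan 0.2 = 11.31°;  2α = 22.62°
edge 0: e_0 = (-0.26, +2.65);  n_0 = (+0.9952, +0.0976)
edge 3: e_3 = (+1.78, -4.16);  n_3 = (-0.9194, -0.3934)
∠(n_0, n_3) = 162.44°
δ = |180° − 162.44°| = 17.56°
17.56° ≤ 2α = 22.62°  →  valid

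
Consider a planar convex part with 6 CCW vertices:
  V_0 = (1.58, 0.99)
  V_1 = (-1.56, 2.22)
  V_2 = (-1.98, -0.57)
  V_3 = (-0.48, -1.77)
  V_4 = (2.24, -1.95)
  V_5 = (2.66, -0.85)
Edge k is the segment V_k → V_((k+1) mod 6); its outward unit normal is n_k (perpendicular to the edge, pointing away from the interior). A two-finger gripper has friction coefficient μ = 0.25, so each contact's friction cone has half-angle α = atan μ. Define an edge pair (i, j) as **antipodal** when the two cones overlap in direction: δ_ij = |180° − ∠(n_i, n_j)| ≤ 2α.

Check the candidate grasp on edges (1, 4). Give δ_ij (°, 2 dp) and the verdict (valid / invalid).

α = atan 0.25 = 14.04°;  2α = 28.07°
edge 1: e_1 = (-0.42, -2.79);  n_1 = (-0.9889, +0.1489)
edge 4: e_4 = (+0.42, +1.10);  n_4 = (+0.9342, -0.3567)
∠(n_1, n_4) = 167.66°
δ = |180° − 167.66°| = 12.34°
12.34° ≤ 2α = 28.07°  →  valid

δ = 12.34°, valid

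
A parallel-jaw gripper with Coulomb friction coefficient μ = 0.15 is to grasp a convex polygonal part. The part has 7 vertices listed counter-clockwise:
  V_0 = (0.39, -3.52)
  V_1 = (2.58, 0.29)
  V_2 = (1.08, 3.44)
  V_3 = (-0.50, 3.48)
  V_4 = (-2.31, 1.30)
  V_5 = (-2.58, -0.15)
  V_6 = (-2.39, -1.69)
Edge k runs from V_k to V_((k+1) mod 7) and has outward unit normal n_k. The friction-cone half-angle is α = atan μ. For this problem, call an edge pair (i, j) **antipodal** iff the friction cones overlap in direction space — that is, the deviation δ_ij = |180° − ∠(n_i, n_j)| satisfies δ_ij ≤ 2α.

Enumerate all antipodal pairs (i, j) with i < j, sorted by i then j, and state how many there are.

count = 1; pairs: (0,3)

α = atan 0.15 = 8.53°;  2α = 17.06°
n_0 = (+0.8670, -0.4983)
n_1 = (+0.9029, +0.4299)
n_2 = (+0.0253, +0.9997)
n_3 = (-0.7694, +0.6388)
n_4 = (-0.9831, +0.1831)
n_5 = (-0.9925, -0.1224)
n_6 = (-0.5498, -0.8353)
  (0,1): δ = 124.65°  ·
  (0,2): δ = 61.56°  ·
  (0,3): δ = 9.81°  ✓
  (0,4): δ = 19.34°  ·
  (0,5): δ = 36.92°  ·
  (0,6): δ = 86.53°  ·
  (1,2): δ = 116.91°  ·
  (1,3): δ = 65.17°  ·
  (1,4): δ = 36.01°  ·
  (1,5): δ = 18.43°  ·
  (1,6): δ = 31.18°  ·
  (2,3): δ = 128.25°  ·
  (2,4): δ = 99.10°  ·
  (2,5): δ = 81.52°  ·
  (2,6): δ = 31.91°  ·
  (3,4): δ = 150.85°  ·
  (3,5): δ = 133.26°  ·
  (3,6): δ = 83.65°  ·
  (4,5): δ = 162.42°  ·
  (4,6): δ = 112.81°  ·
  (5,6): δ = 130.39°  ·
antipodal pairs: 1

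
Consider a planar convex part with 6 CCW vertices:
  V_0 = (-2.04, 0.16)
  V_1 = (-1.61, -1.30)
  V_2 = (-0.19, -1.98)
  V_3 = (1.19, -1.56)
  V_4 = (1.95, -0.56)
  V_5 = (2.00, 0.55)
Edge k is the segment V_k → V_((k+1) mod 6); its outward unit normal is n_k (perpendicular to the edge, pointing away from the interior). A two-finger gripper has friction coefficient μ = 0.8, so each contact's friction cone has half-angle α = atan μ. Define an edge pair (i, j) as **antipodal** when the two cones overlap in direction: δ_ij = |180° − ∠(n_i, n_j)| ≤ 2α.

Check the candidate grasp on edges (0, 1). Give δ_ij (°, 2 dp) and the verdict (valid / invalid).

δ = 132.00°, invalid

α = atan 0.8 = 38.66°;  2α = 77.32°
edge 0: e_0 = (+0.43, -1.46);  n_0 = (-0.9593, -0.2825)
edge 1: e_1 = (+1.42, -0.68);  n_1 = (-0.4319, -0.9019)
∠(n_0, n_1) = 48.00°
δ = |180° − 48.00°| = 132.00°
132.00° > 2α = 77.32°  →  invalid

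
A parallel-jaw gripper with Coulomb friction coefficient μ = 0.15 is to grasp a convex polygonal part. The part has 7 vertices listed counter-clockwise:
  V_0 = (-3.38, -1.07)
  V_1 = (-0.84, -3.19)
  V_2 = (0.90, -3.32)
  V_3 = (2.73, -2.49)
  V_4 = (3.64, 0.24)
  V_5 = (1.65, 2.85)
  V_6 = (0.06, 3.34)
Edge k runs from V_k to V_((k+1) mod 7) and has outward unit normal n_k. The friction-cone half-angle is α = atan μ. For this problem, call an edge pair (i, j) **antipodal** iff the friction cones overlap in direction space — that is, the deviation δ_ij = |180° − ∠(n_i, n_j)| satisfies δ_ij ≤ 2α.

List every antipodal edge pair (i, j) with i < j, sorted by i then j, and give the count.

α = atan 0.15 = 8.53°;  2α = 17.06°
n_0 = (-0.6408, -0.7677)
n_1 = (-0.0745, -0.9972)
n_2 = (+0.4131, -0.9107)
n_3 = (+0.9487, -0.3162)
n_4 = (+0.7952, +0.6063)
n_5 = (+0.2945, +0.9556)
n_6 = (-0.7885, +0.6151)
  (0,1): δ = 144.42°  ·
  (0,2): δ = 115.75°  ·
  (0,3): δ = 68.59°  ·
  (0,4): δ = 12.83°  ✓
  (0,5): δ = 22.72°  ·
  (0,6): δ = 91.89°  ·
  (1,2): δ = 151.33°  ·
  (1,3): δ = 104.16°  ·
  (1,4): δ = 48.40°  ·
  (1,5): δ = 12.86°  ✓
  (1,6): δ = 56.32°  ·
  (2,3): δ = 132.83°  ·
  (2,4): δ = 77.07°  ·
  (2,5): δ = 41.52°  ·
  (2,6): δ = 27.65°  ·
  (3,4): δ = 124.24°  ·
  (3,5): δ = 88.69°  ·
  (3,6): δ = 19.52°  ·
  (4,5): δ = 144.45°  ·
  (4,6): δ = 75.28°  ·
  (5,6): δ = 110.83°  ·
antipodal pairs: 2

count = 2; pairs: (0,4), (1,5)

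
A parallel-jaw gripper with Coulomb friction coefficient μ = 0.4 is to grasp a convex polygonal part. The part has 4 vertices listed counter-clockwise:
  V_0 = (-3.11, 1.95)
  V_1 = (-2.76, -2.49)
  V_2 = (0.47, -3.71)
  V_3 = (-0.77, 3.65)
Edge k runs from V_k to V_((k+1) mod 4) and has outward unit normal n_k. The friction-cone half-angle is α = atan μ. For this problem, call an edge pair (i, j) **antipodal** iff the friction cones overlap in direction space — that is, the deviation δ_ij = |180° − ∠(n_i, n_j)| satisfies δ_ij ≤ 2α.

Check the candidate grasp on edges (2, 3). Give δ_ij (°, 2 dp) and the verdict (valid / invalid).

α = atan 0.4 = 21.80°;  2α = 43.60°
edge 2: e_2 = (-1.24, +7.36);  n_2 = (+0.9861, +0.1661)
edge 3: e_3 = (-2.34, -1.70);  n_3 = (-0.5878, +0.8090)
∠(n_2, n_3) = 116.43°
δ = |180° − 116.43°| = 63.57°
63.57° > 2α = 43.60°  →  invalid

δ = 63.57°, invalid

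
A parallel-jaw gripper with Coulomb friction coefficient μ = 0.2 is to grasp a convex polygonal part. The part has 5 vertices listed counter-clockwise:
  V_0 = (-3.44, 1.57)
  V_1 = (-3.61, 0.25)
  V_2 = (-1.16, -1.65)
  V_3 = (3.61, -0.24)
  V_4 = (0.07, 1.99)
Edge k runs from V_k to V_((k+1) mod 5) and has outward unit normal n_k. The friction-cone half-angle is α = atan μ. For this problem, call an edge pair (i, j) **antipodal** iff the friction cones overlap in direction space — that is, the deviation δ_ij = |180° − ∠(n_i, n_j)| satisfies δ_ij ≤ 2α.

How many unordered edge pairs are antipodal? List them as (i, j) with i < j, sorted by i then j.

count = 2; pairs: (1,3), (2,4)

α = atan 0.2 = 11.31°;  2α = 22.62°
n_0 = (-0.9918, +0.1277)
n_1 = (-0.6128, -0.7902)
n_2 = (+0.2835, -0.9590)
n_3 = (+0.5330, +0.8461)
n_4 = (-0.1188, +0.9929)
  (0,1): δ = 120.46°  ·
  (0,2): δ = 66.19°  ·
  (0,3): δ = 65.13°  ·
  (0,4): δ = 104.16°  ·
  (1,2): δ = 125.74°  ·
  (1,3): δ = 5.59°  ✓
  (1,4): δ = 44.62°  ·
  (2,3): δ = 48.68°  ·
  (2,4): δ = 9.64°  ✓
  (3,4): δ = 140.97°  ·
antipodal pairs: 2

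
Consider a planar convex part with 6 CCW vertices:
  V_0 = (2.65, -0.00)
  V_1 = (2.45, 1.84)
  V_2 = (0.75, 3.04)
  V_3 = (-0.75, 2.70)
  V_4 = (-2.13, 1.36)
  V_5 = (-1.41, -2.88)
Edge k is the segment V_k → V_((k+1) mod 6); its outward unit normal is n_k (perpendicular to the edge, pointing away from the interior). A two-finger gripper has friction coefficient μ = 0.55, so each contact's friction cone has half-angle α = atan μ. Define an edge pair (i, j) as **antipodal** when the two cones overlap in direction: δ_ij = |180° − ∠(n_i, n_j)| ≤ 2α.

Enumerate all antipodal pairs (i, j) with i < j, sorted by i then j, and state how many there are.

α = atan 0.55 = 28.81°;  2α = 57.62°
n_0 = (+0.9941, +0.1081)
n_1 = (+0.5767, +0.8170)
n_2 = (-0.2211, +0.9753)
n_3 = (-0.6966, +0.7174)
n_4 = (-0.9859, -0.1674)
n_5 = (+0.5786, -0.8156)
  (0,1): δ = 131.42°  ·
  (0,2): δ = 83.43°  ·
  (0,3): δ = 52.05°  ✓
  (0,4): δ = 3.43°  ✓
  (0,5): δ = 119.15°  ·
  (1,2): δ = 132.01°  ·
  (1,3): δ = 100.62°  ·
  (1,4): δ = 45.14°  ✓
  (1,5): δ = 70.57°  ·
  (2,3): δ = 148.61°  ·
  (2,4): δ = 93.13°  ·
  (2,5): δ = 22.58°  ✓
  (3,4): δ = 124.52°  ·
  (3,5): δ = 8.81°  ✓
  (4,5): δ = 64.29°  ·
antipodal pairs: 5

count = 5; pairs: (0,3), (0,4), (1,4), (2,5), (3,5)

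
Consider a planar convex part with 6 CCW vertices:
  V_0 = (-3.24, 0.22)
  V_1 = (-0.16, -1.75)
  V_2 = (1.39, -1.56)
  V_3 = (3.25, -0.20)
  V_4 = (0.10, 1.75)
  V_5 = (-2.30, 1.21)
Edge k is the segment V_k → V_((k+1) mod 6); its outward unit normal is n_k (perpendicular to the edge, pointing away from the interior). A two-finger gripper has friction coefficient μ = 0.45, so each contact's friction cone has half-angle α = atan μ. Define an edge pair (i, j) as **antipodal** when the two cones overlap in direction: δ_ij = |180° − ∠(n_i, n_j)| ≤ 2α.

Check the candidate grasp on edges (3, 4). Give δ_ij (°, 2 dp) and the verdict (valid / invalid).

δ = 135.56°, invalid

α = atan 0.45 = 24.23°;  2α = 48.46°
edge 3: e_3 = (-3.15, +1.95);  n_3 = (+0.5264, +0.8503)
edge 4: e_4 = (-2.40, -0.54);  n_4 = (-0.2195, +0.9756)
∠(n_3, n_4) = 44.44°
δ = |180° − 44.44°| = 135.56°
135.56° > 2α = 48.46°  →  invalid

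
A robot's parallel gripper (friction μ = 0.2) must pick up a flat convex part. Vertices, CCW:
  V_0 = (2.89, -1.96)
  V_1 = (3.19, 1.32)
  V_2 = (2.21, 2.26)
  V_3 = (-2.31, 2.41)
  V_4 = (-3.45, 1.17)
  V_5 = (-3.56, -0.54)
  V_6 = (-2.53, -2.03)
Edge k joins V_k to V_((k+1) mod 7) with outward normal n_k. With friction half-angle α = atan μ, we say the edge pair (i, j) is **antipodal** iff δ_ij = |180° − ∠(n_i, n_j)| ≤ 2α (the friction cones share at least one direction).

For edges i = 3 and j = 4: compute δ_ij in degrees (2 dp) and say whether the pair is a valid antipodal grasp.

α = atan 0.2 = 11.31°;  2α = 22.62°
edge 3: e_3 = (-1.14, -1.24);  n_3 = (-0.7362, +0.6768)
edge 4: e_4 = (-0.11, -1.71);  n_4 = (-0.9979, +0.0642)
∠(n_3, n_4) = 38.91°
δ = |180° − 38.91°| = 141.09°
141.09° > 2α = 22.62°  →  invalid

δ = 141.09°, invalid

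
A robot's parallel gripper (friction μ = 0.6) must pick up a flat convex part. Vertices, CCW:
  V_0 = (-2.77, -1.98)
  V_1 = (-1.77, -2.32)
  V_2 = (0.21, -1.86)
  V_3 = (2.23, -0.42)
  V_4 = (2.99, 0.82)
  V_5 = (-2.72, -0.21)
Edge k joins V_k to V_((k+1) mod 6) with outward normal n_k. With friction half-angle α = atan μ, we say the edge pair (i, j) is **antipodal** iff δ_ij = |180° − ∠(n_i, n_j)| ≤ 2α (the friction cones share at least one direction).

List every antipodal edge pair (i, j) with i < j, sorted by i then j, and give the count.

α = atan 0.6 = 30.96°;  2α = 61.93°
n_0 = (-0.3219, -0.9468)
n_1 = (+0.2263, -0.9741)
n_2 = (+0.5805, -0.8143)
n_3 = (+0.8526, -0.5226)
n_4 = (-0.1775, +0.9841)
n_5 = (-0.9996, +0.0282)
  (0,1): δ = 148.14°  ·
  (0,2): δ = 125.74°  ·
  (0,3): δ = 102.73°  ·
  (0,4): δ = 29.00°  ✓
  (0,5): δ = 107.16°  ·
  (1,2): δ = 157.60°  ·
  (1,3): δ = 134.58°  ·
  (1,4): δ = 2.85°  ✓
  (1,5): δ = 75.30°  ·
  (2,3): δ = 156.99°  ·
  (2,4): δ = 25.26°  ✓
  (2,5): δ = 52.90°  ✓
  (3,4): δ = 48.27°  ✓
  (3,5): δ = 29.89°  ✓
  (4,5): δ = 101.84°  ·
antipodal pairs: 6

count = 6; pairs: (0,4), (1,4), (2,4), (2,5), (3,4), (3,5)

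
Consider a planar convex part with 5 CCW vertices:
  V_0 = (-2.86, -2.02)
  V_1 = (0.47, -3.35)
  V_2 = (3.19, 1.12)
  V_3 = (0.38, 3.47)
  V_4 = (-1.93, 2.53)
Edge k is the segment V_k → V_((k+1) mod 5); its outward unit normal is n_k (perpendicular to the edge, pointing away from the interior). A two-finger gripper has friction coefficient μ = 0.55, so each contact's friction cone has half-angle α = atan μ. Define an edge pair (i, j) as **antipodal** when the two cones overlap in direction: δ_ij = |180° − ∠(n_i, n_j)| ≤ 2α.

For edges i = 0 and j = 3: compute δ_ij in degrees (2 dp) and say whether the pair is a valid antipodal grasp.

δ = 43.91°, valid

α = atan 0.55 = 28.81°;  2α = 57.62°
edge 0: e_0 = (+3.33, -1.33);  n_0 = (-0.3709, -0.9287)
edge 3: e_3 = (-2.31, -0.94);  n_3 = (-0.3769, +0.9262)
∠(n_0, n_3) = 136.09°
δ = |180° − 136.09°| = 43.91°
43.91° ≤ 2α = 57.62°  →  valid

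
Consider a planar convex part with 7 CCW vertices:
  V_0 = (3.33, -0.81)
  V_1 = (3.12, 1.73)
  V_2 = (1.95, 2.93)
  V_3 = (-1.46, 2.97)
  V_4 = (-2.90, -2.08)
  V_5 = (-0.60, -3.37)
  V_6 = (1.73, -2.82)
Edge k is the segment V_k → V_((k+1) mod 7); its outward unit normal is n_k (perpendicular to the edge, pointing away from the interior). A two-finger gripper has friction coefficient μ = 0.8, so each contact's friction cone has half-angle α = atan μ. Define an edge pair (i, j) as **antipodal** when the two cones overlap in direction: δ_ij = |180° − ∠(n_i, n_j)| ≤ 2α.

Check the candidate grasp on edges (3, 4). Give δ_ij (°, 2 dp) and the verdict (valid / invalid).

α = atan 0.8 = 38.66°;  2α = 77.32°
edge 3: e_3 = (-1.44, -5.05);  n_3 = (-0.9617, +0.2742)
edge 4: e_4 = (+2.30, -1.29);  n_4 = (-0.4892, -0.8722)
∠(n_3, n_4) = 76.63°
δ = |180° − 76.63°| = 103.37°
103.37° > 2α = 77.32°  →  invalid

δ = 103.37°, invalid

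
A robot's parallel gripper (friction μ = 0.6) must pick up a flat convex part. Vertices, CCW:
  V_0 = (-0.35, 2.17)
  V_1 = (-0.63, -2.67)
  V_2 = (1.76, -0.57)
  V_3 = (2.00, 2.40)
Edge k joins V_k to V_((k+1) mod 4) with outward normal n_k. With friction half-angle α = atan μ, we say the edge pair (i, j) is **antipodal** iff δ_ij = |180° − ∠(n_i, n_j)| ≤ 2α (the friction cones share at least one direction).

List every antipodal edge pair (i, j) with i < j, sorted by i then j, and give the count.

count = 3; pairs: (0,1), (0,2), (1,3)

α = atan 0.6 = 30.96°;  2α = 61.93°
n_0 = (-0.9983, +0.0578)
n_1 = (+0.6601, -0.7512)
n_2 = (+0.9968, -0.0805)
n_3 = (-0.0974, +0.9952)
  (0,1): δ = 45.38°  ✓
  (0,2): δ = 1.31°  ✓
  (0,3): δ = 98.90°  ·
  (1,2): δ = 135.92°  ·
  (1,3): δ = 35.71°  ✓
  (2,3): δ = 79.79°  ·
antipodal pairs: 3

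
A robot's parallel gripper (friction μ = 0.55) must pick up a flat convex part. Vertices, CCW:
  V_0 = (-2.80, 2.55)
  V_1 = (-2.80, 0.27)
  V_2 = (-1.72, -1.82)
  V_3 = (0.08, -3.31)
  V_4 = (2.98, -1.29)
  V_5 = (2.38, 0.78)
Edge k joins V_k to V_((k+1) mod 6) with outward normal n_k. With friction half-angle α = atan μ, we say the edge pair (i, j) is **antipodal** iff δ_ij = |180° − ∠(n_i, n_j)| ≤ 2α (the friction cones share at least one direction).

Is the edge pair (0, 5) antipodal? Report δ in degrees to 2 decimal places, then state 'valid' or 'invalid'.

α = atan 0.55 = 28.81°;  2α = 57.62°
edge 0: e_0 = (+0.00, -2.28);  n_0 = (-1.0000, -0.0000)
edge 5: e_5 = (-5.18, +1.77);  n_5 = (+0.3233, +0.9463)
∠(n_0, n_5) = 108.87°
δ = |180° − 108.87°| = 71.13°
71.13° > 2α = 57.62°  →  invalid

δ = 71.13°, invalid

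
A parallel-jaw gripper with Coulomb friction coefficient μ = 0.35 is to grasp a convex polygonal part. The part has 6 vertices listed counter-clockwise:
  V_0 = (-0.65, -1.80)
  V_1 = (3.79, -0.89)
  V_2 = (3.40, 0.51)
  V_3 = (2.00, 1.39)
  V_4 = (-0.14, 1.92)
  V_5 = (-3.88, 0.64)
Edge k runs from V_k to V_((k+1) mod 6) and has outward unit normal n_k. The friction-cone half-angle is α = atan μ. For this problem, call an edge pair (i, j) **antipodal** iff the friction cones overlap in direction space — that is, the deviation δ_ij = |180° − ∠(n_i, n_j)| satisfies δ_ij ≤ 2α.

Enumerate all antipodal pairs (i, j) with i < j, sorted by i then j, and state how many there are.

α = atan 0.35 = 19.29°;  2α = 38.58°
n_0 = (+0.2008, -0.9796)
n_1 = (+0.9633, +0.2684)
n_2 = (+0.5322, +0.8466)
n_3 = (+0.2404, +0.9707)
n_4 = (-0.3238, +0.9461)
n_5 = (-0.6028, -0.7979)
  (0,1): δ = 86.02°  ·
  (0,2): δ = 43.73°  ·
  (0,3): δ = 25.49°  ✓
  (0,4): δ = 7.31°  ✓
  (0,5): δ = 131.35°  ·
  (1,2): δ = 137.72°  ·
  (1,3): δ = 119.48°  ·
  (1,4): δ = 86.67°  ·
  (1,5): δ = 37.37°  ✓
  (2,3): δ = 161.76°  ·
  (2,4): δ = 128.95°  ·
  (2,5): δ = 4.92°  ✓
  (3,4): δ = 147.20°  ·
  (3,5): δ = 23.16°  ✓
  (4,5): δ = 55.96°  ·
antipodal pairs: 5

count = 5; pairs: (0,3), (0,4), (1,5), (2,5), (3,5)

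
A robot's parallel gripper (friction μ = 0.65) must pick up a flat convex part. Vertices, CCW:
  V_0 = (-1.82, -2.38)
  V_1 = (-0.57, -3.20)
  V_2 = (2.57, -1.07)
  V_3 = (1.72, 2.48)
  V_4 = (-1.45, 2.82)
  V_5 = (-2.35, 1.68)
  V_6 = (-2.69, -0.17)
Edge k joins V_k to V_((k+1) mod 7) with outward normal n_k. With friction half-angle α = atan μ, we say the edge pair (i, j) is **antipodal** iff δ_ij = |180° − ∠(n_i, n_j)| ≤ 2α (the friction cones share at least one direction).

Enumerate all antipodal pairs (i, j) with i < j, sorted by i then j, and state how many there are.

count = 9; pairs: (0,2), (0,3), (1,3), (1,4), (1,5), (2,4), (2,5), (2,6), (3,6)

α = atan 0.65 = 33.02°;  2α = 66.05°
n_0 = (-0.5485, -0.8361)
n_1 = (+0.5614, -0.8276)
n_2 = (+0.9725, +0.2329)
n_3 = (+0.1066, +0.9943)
n_4 = (-0.7849, +0.6196)
n_5 = (-0.9835, +0.1808)
n_6 = (-0.9305, -0.3663)
  (0,1): δ = 112.58°  ·
  (0,2): δ = 43.27°  ✓
  (0,3): δ = 27.14°  ✓
  (0,4): δ = 84.97°  ·
  (0,5): δ = 112.85°  ·
  (0,6): δ = 144.75°  ·
  (1,2): δ = 110.69°  ·
  (1,3): δ = 40.27°  ✓
  (1,4): δ = 17.56°  ✓
  (1,5): δ = 45.44°  ✓
  (1,6): δ = 77.34°  ·
  (2,3): δ = 109.59°  ·
  (2,4): δ = 51.76°  ✓
  (2,5): δ = 23.88°  ✓
  (2,6): δ = 8.02°  ✓
  (3,4): δ = 122.17°  ·
  (3,5): δ = 94.29°  ·
  (3,6): δ = 62.39°  ✓
  (4,5): δ = 152.12°  ·
  (4,6): δ = 120.22°  ·
  (5,6): δ = 148.10°  ·
antipodal pairs: 9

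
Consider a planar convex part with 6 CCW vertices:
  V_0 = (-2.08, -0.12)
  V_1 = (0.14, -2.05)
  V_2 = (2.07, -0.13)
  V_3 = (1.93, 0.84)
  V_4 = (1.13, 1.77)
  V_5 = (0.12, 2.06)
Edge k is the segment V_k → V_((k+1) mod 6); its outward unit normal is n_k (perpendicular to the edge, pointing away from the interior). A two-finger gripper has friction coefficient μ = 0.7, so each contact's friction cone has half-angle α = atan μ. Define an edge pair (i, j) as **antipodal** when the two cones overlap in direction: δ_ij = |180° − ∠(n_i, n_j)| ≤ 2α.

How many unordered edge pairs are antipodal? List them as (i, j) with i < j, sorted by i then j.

α = atan 0.7 = 34.99°;  2α = 69.98°
n_0 = (-0.6561, -0.7547)
n_1 = (+0.7053, -0.7089)
n_2 = (+0.9897, +0.1428)
n_3 = (+0.7581, +0.6521)
n_4 = (+0.2760, +0.9612)
n_5 = (-0.7039, +0.7103)
  (0,1): δ = 94.15°  ·
  (0,2): δ = 40.78°  ✓
  (0,3): δ = 8.29°  ✓
  (0,4): δ = 24.98°  ✓
  (0,5): δ = 85.74°  ·
  (1,2): δ = 126.64°  ·
  (1,3): δ = 94.15°  ·
  (1,4): δ = 60.87°  ✓
  (1,5): δ = 0.11°  ✓
  (2,3): δ = 147.51°  ·
  (2,4): δ = 114.23°  ·
  (2,5): δ = 53.47°  ✓
  (3,4): δ = 146.72°  ·
  (3,5): δ = 85.96°  ·
  (4,5): δ = 119.24°  ·
antipodal pairs: 6

count = 6; pairs: (0,2), (0,3), (0,4), (1,4), (1,5), (2,5)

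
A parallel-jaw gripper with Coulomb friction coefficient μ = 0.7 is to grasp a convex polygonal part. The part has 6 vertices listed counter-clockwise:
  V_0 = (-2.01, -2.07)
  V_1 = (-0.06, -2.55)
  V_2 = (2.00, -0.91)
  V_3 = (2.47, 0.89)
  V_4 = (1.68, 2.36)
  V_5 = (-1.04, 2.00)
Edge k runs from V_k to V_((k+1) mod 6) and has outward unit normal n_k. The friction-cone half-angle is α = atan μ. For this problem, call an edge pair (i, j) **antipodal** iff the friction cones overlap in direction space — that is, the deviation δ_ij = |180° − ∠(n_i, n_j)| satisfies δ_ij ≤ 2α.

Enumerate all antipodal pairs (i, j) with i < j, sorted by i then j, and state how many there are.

count = 7; pairs: (0,3), (0,4), (1,4), (1,5), (2,4), (2,5), (3,5)

α = atan 0.7 = 34.99°;  2α = 69.98°
n_0 = (-0.2390, -0.9710)
n_1 = (+0.6228, -0.7823)
n_2 = (+0.9676, -0.2526)
n_3 = (+0.8809, +0.4734)
n_4 = (-0.1312, +0.9914)
n_5 = (-0.9728, +0.2318)
  (0,1): δ = 127.65°  ·
  (0,2): δ = 90.81°  ·
  (0,3): δ = 47.92°  ✓
  (0,4): δ = 21.37°  ✓
  (0,5): δ = 90.42°  ·
  (1,2): δ = 143.16°  ·
  (1,3): δ = 100.27°  ·
  (1,4): δ = 30.98°  ✓
  (1,5): δ = 38.07°  ✓
  (2,3): δ = 137.11°  ·
  (2,4): δ = 67.83°  ✓
  (2,5): δ = 1.23°  ✓
  (3,4): δ = 110.71°  ·
  (3,5): δ = 41.66°  ✓
  (4,5): δ = 110.94°  ·
antipodal pairs: 7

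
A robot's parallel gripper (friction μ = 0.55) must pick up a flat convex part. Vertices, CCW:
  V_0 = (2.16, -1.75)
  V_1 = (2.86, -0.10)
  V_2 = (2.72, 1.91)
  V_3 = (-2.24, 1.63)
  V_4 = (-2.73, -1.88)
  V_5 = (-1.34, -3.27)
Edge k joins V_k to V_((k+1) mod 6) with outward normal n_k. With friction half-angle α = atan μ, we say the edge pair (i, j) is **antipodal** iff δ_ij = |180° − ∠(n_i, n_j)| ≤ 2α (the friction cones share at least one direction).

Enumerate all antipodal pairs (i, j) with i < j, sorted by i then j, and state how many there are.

α = atan 0.55 = 28.81°;  2α = 57.62°
n_0 = (+0.9206, -0.3905)
n_1 = (+0.9976, +0.0695)
n_2 = (-0.0564, +0.9984)
n_3 = (-0.9904, +0.1383)
n_4 = (-0.7071, -0.7071)
n_5 = (+0.3983, -0.9172)
  (0,1): δ = 153.03°  ·
  (0,2): δ = 63.78°  ·
  (0,3): δ = 15.04°  ✓
  (0,4): δ = 67.99°  ·
  (0,5): δ = 136.46°  ·
  (1,2): δ = 90.75°  ·
  (1,3): δ = 11.93°  ✓
  (1,4): δ = 41.02°  ✓
  (1,5): δ = 109.49°  ·
  (2,3): δ = 101.18°  ·
  (2,4): δ = 48.23°  ✓
  (2,5): δ = 20.24°  ✓
  (3,4): δ = 127.05°  ·
  (3,5): δ = 58.58°  ·
  (4,5): δ = 111.53°  ·
antipodal pairs: 5

count = 5; pairs: (0,3), (1,3), (1,4), (2,4), (2,5)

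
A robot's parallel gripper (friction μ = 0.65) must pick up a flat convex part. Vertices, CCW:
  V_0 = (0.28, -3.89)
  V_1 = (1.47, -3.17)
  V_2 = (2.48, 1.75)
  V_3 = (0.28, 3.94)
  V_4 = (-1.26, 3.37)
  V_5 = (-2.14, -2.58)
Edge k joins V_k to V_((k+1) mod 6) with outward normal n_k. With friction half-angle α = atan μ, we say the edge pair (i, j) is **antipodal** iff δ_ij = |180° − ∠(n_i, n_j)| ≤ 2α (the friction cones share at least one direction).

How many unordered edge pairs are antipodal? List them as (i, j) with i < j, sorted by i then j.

count = 7; pairs: (0,3), (0,4), (1,3), (1,4), (2,4), (2,5), (3,5)

α = atan 0.65 = 33.02°;  2α = 66.05°
n_0 = (+0.5177, -0.8556)
n_1 = (+0.9796, -0.2011)
n_2 = (+0.7055, +0.7087)
n_3 = (-0.3471, +0.9378)
n_4 = (-0.9892, +0.1463)
n_5 = (-0.4760, -0.8794)
  (0,1): δ = 132.78°  ·
  (0,2): δ = 76.05°  ·
  (0,3): δ = 10.86°  ✓
  (0,4): δ = 50.41°  ✓
  (0,5): δ = 120.40°  ·
  (1,2): δ = 123.27°  ·
  (1,3): δ = 58.09°  ✓
  (1,4): δ = 3.19°  ✓
  (1,5): δ = 73.17°  ·
  (2,3): δ = 114.82°  ·
  (2,4): δ = 53.54°  ✓
  (2,5): δ = 16.44°  ✓
  (3,4): δ = 118.72°  ·
  (3,5): δ = 48.74°  ✓
  (4,5): δ = 110.01°  ·
antipodal pairs: 7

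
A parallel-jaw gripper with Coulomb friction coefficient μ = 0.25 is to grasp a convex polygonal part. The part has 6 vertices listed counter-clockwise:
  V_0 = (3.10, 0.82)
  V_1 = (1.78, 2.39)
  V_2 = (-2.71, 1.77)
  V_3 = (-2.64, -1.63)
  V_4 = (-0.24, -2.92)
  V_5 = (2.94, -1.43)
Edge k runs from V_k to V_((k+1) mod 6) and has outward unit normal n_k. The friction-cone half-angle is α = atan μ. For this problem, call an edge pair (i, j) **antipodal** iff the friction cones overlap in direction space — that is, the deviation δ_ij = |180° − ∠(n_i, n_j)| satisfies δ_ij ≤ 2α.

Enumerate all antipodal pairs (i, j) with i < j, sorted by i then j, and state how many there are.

count = 3; pairs: (0,3), (1,4), (2,5)

α = atan 0.25 = 14.04°;  2α = 28.07°
n_0 = (+0.7654, +0.6435)
n_1 = (-0.1368, +0.9906)
n_2 = (-0.9998, -0.0206)
n_3 = (-0.4734, -0.8808)
n_4 = (+0.4243, -0.9055)
n_5 = (+0.9975, -0.0709)
  (0,1): δ = 122.19°  ·
  (0,2): δ = 38.88°  ·
  (0,3): δ = 21.69°  ✓
  (0,4): δ = 75.05°  ·
  (0,5): δ = 135.88°  ·
  (1,2): δ = 96.68°  ·
  (1,3): δ = 36.12°  ·
  (1,4): δ = 17.24°  ✓
  (1,5): δ = 78.07°  ·
  (2,3): δ = 119.44°  ·
  (2,4): δ = 66.07°  ·
  (2,5): δ = 5.25°  ✓
  (3,4): δ = 126.64°  ·
  (3,5): δ = 65.81°  ·
  (4,5): δ = 119.17°  ·
antipodal pairs: 3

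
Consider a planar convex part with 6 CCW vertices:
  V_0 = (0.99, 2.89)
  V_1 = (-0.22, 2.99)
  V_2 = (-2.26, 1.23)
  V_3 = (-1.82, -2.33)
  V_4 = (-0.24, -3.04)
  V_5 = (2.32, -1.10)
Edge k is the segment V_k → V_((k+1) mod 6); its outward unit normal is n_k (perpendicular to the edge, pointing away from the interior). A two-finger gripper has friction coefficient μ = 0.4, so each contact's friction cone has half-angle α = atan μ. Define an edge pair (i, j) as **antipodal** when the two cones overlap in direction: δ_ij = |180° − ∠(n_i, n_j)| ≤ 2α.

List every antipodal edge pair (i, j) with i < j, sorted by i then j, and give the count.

count = 4; pairs: (0,3), (0,4), (1,4), (2,5)

α = atan 0.4 = 21.80°;  2α = 43.60°
n_0 = (+0.0824, +0.9966)
n_1 = (-0.6532, +0.7572)
n_2 = (-0.9924, -0.1227)
n_3 = (-0.4099, -0.9121)
n_4 = (+0.6040, -0.7970)
n_5 = (+0.9487, +0.3162)
  (0,1): δ = 134.49°  ·
  (0,2): δ = 78.23°  ·
  (0,3): δ = 19.47°  ✓
  (0,4): δ = 41.88°  ✓
  (0,5): δ = 113.16°  ·
  (1,2): δ = 123.74°  ·
  (1,3): δ = 64.98°  ·
  (1,4): δ = 3.63°  ✓
  (1,5): δ = 67.65°  ·
  (2,3): δ = 121.24°  ·
  (2,4): δ = 59.89°  ·
  (2,5): δ = 11.39°  ✓
  (3,4): δ = 118.65°  ·
  (3,5): δ = 47.37°  ·
  (4,5): δ = 108.72°  ·
antipodal pairs: 4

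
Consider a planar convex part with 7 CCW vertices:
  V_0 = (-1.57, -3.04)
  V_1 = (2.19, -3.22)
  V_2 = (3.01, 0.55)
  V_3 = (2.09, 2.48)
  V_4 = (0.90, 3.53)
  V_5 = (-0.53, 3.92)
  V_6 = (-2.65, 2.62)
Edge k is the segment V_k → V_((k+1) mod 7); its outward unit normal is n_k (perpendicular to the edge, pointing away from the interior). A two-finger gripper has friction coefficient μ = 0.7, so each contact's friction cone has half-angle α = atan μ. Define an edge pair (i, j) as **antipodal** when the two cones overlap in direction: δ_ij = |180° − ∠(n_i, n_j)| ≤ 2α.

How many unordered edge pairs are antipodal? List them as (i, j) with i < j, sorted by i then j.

count = 9; pairs: (0,2), (0,3), (0,4), (0,5), (1,5), (1,6), (2,6), (3,6), (4,6)

α = atan 0.7 = 34.99°;  2α = 69.98°
n_0 = (-0.0478, -0.9989)
n_1 = (+0.9772, -0.2125)
n_2 = (+0.9027, +0.4303)
n_3 = (+0.6616, +0.7498)
n_4 = (+0.2631, +0.9648)
n_5 = (-0.5228, +0.8525)
n_6 = (-0.9823, -0.1874)
  (0,1): δ = 99.53°  ·
  (0,2): δ = 61.77°  ✓
  (0,3): δ = 38.68°  ✓
  (0,4): δ = 12.51°  ✓
  (0,5): δ = 34.26°  ✓
  (0,6): δ = 103.54°  ·
  (1,2): δ = 142.24°  ·
  (1,3): δ = 119.15°  ·
  (1,4): δ = 92.98°  ·
  (1,5): δ = 46.21°  ✓
  (1,6): δ = 23.07°  ✓
  (2,3): δ = 156.91°  ·
  (2,4): δ = 130.74°  ·
  (2,5): δ = 83.97°  ·
  (2,6): δ = 14.68°  ✓
  (3,4): δ = 153.83°  ·
  (3,5): δ = 107.06°  ·
  (3,6): δ = 37.77°  ✓
  (4,5): δ = 133.23°  ·
  (4,6): δ = 63.94°  ✓
  (5,6): δ = 110.71°  ·
antipodal pairs: 9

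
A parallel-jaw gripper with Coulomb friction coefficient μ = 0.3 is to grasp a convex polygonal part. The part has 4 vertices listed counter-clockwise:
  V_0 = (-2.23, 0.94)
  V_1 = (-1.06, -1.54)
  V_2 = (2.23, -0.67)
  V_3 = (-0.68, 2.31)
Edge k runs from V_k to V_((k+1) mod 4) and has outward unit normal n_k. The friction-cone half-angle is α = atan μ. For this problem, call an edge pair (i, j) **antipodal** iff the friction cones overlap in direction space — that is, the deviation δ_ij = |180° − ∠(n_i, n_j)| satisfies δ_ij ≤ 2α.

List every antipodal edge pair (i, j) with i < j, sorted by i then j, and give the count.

count = 2; pairs: (0,2), (1,3)

α = atan 0.3 = 16.70°;  2α = 33.40°
n_0 = (-0.9044, -0.4267)
n_1 = (+0.2557, -0.9668)
n_2 = (+0.7155, +0.6987)
n_3 = (-0.6623, +0.7493)
  (0,1): δ = 100.44°  ·
  (0,2): δ = 19.06°  ✓
  (0,3): δ = 106.22°  ·
  (1,2): δ = 60.49°  ·
  (1,3): δ = 26.66°  ✓
  (2,3): δ = 92.85°  ·
antipodal pairs: 2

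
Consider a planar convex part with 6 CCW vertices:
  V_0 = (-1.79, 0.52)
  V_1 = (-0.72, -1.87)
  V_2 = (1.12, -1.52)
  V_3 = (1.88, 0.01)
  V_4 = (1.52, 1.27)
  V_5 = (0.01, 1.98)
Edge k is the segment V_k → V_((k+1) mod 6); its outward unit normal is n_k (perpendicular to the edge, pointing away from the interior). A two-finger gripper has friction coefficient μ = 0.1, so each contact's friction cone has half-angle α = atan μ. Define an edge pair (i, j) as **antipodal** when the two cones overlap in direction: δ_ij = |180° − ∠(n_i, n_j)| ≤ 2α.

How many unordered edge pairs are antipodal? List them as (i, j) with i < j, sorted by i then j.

α = atan 0.1 = 5.71°;  2α = 11.42°
n_0 = (-0.9127, -0.4086)
n_1 = (+0.1869, -0.9824)
n_2 = (+0.8956, -0.4449)
n_3 = (+0.9615, +0.2747)
n_4 = (+0.4255, +0.9050)
n_5 = (-0.6299, +0.7766)
  (0,1): δ = 103.35°  ·
  (0,2): δ = 50.53°  ·
  (0,3): δ = 8.17°  ✓
  (0,4): δ = 40.70°  ·
  (0,5): δ = 104.93°  ·
  (1,2): δ = 127.19°  ·
  (1,3): δ = 84.82°  ·
  (1,4): δ = 35.95°  ·
  (1,5): δ = 28.28°  ·
  (2,3): δ = 137.64°  ·
  (2,4): δ = 88.77°  ·
  (2,5): δ = 24.54°  ·
  (3,4): δ = 131.13°  ·
  (3,5): δ = 66.90°  ·
  (4,5): δ = 115.77°  ·
antipodal pairs: 1

count = 1; pairs: (0,3)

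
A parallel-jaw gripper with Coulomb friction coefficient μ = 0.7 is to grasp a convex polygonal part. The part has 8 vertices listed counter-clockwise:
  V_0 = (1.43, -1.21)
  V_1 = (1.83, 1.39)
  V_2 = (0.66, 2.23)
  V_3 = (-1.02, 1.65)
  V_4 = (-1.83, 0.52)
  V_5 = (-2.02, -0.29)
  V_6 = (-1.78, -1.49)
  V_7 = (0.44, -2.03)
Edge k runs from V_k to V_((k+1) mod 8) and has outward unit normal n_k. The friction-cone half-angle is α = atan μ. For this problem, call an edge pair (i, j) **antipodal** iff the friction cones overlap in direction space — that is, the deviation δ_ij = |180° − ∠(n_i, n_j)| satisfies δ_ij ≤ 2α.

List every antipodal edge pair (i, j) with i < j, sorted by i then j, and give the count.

count = 13; pairs: (0,2), (0,3), (0,4), (0,5), (1,4), (1,5), (1,6), (2,6), (2,7), (3,6), (3,7), (4,7), (5,7)

α = atan 0.7 = 34.99°;  2α = 69.98°
n_0 = (+0.9884, -0.1521)
n_1 = (+0.5832, +0.8123)
n_2 = (-0.3263, +0.9453)
n_3 = (-0.8128, +0.5826)
n_4 = (-0.9736, +0.2284)
n_5 = (-0.9806, -0.1961)
n_6 = (-0.2364, -0.9717)
n_7 = (+0.6379, -0.7701)
  (0,1): δ = 116.93°  ·
  (0,2): δ = 62.21°  ✓
  (0,3): δ = 26.89°  ✓
  (0,4): δ = 4.45°  ✓
  (0,5): δ = 20.06°  ✓
  (0,6): δ = 85.07°  ·
  (0,7): δ = 138.38°  ·
  (1,2): δ = 125.28°  ·
  (1,3): δ = 89.96°  ·
  (1,4): δ = 67.52°  ✓
  (1,5): δ = 43.01°  ✓
  (1,6): δ = 22.01°  ✓
  (1,7): δ = 75.31°  ·
  (2,3): δ = 144.68°  ·
  (2,4): δ = 122.25°  ·
  (2,5): δ = 97.74°  ·
  (2,6): δ = 32.72°  ✓
  (2,7): δ = 20.59°  ✓
  (3,4): δ = 157.57°  ·
  (3,5): δ = 133.06°  ·
  (3,6): δ = 68.04°  ✓
  (3,7): δ = 14.73°  ✓
  (4,5): δ = 155.49°  ·
  (4,6): δ = 90.47°  ·
  (4,7): δ = 37.16°  ✓
  (5,6): δ = 114.98°  ·
  (5,7): δ = 61.68°  ✓
  (6,7): δ = 126.69°  ·
antipodal pairs: 13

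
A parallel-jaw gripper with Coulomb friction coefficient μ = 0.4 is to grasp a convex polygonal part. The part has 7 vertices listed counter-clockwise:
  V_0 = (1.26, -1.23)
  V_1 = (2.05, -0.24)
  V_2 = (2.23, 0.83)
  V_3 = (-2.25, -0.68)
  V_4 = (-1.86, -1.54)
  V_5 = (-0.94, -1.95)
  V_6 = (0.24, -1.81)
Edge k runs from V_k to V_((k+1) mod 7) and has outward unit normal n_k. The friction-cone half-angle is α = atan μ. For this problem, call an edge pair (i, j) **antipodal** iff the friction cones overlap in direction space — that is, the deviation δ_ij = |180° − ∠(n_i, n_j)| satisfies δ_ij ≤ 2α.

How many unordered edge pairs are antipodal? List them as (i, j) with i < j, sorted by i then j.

α = atan 0.4 = 21.80°;  2α = 43.60°
n_0 = (+0.7816, -0.6237)
n_1 = (+0.9861, -0.1659)
n_2 = (-0.3194, +0.9476)
n_3 = (-0.9107, -0.4130)
n_4 = (-0.4071, -0.9134)
n_5 = (+0.1178, -0.9930)
n_6 = (+0.4943, -0.8693)
  (0,1): δ = 150.96°  ·
  (0,2): δ = 32.78°  ✓
  (0,3): δ = 62.98°  ·
  (0,4): δ = 104.57°  ·
  (0,5): δ = 135.36°  ·
  (0,6): δ = 158.21°  ·
  (1,2): δ = 61.82°  ·
  (1,3): δ = 33.94°  ✓
  (1,4): δ = 75.53°  ·
  (1,5): δ = 106.32°  ·
  (1,6): δ = 129.17°  ·
  (2,3): δ = 84.23°  ·
  (2,4): δ = 42.65°  ✓
  (2,5): δ = 11.86°  ✓
  (2,6): δ = 11.00°  ✓
  (3,4): δ = 138.41°  ·
  (3,5): δ = 107.63°  ·
  (3,6): δ = 84.77°  ·
  (4,5): δ = 149.21°  ·
  (4,6): δ = 126.36°  ·
  (5,6): δ = 157.14°  ·
antipodal pairs: 5

count = 5; pairs: (0,2), (1,3), (2,4), (2,5), (2,6)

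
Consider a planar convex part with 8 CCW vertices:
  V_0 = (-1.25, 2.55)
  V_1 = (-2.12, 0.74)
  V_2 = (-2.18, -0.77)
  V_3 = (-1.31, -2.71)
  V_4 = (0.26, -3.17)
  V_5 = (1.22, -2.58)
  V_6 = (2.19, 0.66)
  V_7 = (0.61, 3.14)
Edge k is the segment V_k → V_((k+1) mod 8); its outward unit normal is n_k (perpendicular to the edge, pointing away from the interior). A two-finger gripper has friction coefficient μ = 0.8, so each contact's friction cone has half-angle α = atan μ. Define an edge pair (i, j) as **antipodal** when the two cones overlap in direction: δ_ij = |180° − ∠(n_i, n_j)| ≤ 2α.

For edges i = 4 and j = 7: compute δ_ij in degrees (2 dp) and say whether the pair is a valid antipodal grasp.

δ = 13.97°, valid

α = atan 0.8 = 38.66°;  2α = 77.32°
edge 4: e_4 = (+0.96, +0.59);  n_4 = (+0.5236, -0.8520)
edge 7: e_7 = (-1.86, -0.59);  n_7 = (-0.3024, +0.9532)
∠(n_4, n_7) = 166.03°
δ = |180° − 166.03°| = 13.97°
13.97° ≤ 2α = 77.32°  →  valid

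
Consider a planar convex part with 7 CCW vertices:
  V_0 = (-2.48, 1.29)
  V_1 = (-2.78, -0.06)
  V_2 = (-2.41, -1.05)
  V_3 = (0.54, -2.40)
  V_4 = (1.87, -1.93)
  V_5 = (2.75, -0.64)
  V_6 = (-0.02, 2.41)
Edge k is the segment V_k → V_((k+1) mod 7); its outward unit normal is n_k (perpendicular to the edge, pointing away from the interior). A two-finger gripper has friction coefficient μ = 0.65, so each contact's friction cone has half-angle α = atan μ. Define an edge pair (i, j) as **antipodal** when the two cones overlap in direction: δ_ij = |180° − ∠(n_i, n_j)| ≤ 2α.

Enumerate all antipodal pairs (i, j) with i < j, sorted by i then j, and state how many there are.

α = atan 0.65 = 33.02°;  2α = 66.05°
n_0 = (-0.9762, +0.2169)
n_1 = (-0.9367, -0.3501)
n_2 = (-0.4161, -0.9093)
n_3 = (+0.3332, -0.9429)
n_4 = (+0.8261, -0.5635)
n_5 = (+0.7403, +0.6723)
n_6 = (-0.4144, +0.9101)
  (0,1): δ = 146.98°  ·
  (0,2): δ = 102.06°  ·
  (0,3): δ = 58.01°  ✓
  (0,4): δ = 21.77°  ✓
  (0,5): δ = 54.77°  ✓
  (0,6): δ = 127.01°  ·
  (1,2): δ = 135.08°  ·
  (1,3): δ = 91.03°  ·
  (1,4): δ = 54.79°  ✓
  (1,5): δ = 21.75°  ✓
  (1,6): δ = 93.99°  ·
  (2,3): δ = 135.95°  ·
  (2,4): δ = 99.71°  ·
  (2,5): δ = 23.16°  ✓
  (2,6): δ = 49.07°  ✓
  (3,4): δ = 143.76°  ·
  (3,5): δ = 67.22°  ·
  (3,6): δ = 5.02°  ✓
  (4,5): δ = 103.45°  ·
  (4,6): δ = 31.22°  ✓
  (5,6): δ = 107.77°  ·
antipodal pairs: 9

count = 9; pairs: (0,3), (0,4), (0,5), (1,4), (1,5), (2,5), (2,6), (3,6), (4,6)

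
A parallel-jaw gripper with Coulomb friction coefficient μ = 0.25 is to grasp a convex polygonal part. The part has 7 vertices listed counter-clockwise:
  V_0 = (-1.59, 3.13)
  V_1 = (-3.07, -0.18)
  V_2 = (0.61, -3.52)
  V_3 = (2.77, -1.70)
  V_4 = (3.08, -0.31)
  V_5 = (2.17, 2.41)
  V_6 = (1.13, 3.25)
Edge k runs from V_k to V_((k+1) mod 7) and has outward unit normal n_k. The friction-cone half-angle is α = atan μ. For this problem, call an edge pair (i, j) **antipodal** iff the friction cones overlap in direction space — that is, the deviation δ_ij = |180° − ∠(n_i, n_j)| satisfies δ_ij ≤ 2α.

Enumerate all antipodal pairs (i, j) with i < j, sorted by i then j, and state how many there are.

count = 3; pairs: (0,2), (0,3), (1,5)

α = atan 0.25 = 14.04°;  2α = 28.07°
n_0 = (-0.9129, +0.4082)
n_1 = (-0.6721, -0.7405)
n_2 = (+0.6444, -0.7647)
n_3 = (+0.9760, -0.2177)
n_4 = (+0.9483, +0.3173)
n_5 = (+0.6283, +0.7779)
n_6 = (-0.0441, +0.9990)
  (0,1): δ = 108.14°  ·
  (0,2): δ = 25.79°  ✓
  (0,3): δ = 11.52°  ✓
  (0,4): δ = 42.59°  ·
  (0,5): δ = 75.16°  ·
  (0,6): δ = 116.62°  ·
  (1,2): δ = 97.66°  ·
  (1,3): δ = 60.35°  ·
  (1,4): δ = 29.27°  ·
  (1,5): δ = 3.30°  ✓
  (1,6): δ = 44.75°  ·
  (2,3): δ = 142.69°  ·
  (2,4): δ = 111.62°  ·
  (2,5): δ = 79.04°  ·
  (2,6): δ = 37.59°  ·
  (3,4): δ = 148.93°  ·
  (3,5): δ = 116.36°  ·
  (3,6): δ = 74.90°  ·
  (4,5): δ = 147.43°  ·
  (4,6): δ = 105.97°  ·
  (5,6): δ = 138.55°  ·
antipodal pairs: 3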